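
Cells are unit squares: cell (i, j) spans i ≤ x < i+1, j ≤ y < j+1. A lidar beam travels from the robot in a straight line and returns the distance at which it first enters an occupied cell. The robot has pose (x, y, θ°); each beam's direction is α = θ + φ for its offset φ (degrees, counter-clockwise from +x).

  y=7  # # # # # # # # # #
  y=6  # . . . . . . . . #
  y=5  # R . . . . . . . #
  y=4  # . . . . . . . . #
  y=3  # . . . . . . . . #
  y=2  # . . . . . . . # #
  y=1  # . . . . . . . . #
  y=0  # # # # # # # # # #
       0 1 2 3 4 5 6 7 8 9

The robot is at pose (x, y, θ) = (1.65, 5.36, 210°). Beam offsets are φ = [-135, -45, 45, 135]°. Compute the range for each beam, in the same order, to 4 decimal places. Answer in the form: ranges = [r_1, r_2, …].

ranges = [1.6979, 0.6729, 2.5114, 7.6093]

beam 1: φ=-135°, α=75°
  cosα=0.2588 sinα=0.9659 | (1,5) | tMaxX 1.3523 tMaxY 0.6626 | tΔX 3.8637 tΔY 1.0353
    t=0.6626 [y] (1,6)
    t=1.3523 [x] (2,6)
    t=1.6979 [y] (2,7) — stop
  → r_1 = 1.6979
beam 2: φ=-45°, α=165°
  cosα=-0.9659 sinα=0.2588 | (1,5) | tMaxX 0.6729 tMaxY 2.4728 | tΔX 1.0353 tΔY 3.8637
    t=0.6729 [x] (0,5) — stop
  → r_2 = 0.6729
beam 3: φ=45°, α=255°
  cosα=-0.2588 sinα=-0.9659 | (1,5) | tMaxX 2.5114 tMaxY 0.3727 | tΔX 3.8637 tΔY 1.0353
    t=0.3727 [y] (1,4)
    t=1.4080 [y] (1,3)
    t=2.4433 [y] (1,2)
    t=2.5114 [x] (0,2) — stop
  → r_3 = 2.5114
beam 4: φ=135°, α=345°
  cosα=0.9659 sinα=-0.2588 | (1,5) | tMaxX 0.3623 tMaxY 1.3909 | tΔX 1.0353 tΔY 3.8637
    t=0.3623 [x] (2,5)
    t=1.3909 [y] (2,4)
    t=1.3976 [x] (3,4)
    t=2.4329 [x] (4,4)
    t=3.4682 [x] (5,4)
    t=4.5035 [x] (6,4)
    t=5.2546 [y] (6,3)
    t=5.5387 [x] (7,3)
    t=6.5740 [x] (8,3)
    t=7.6093 [x] (9,3) — stop
  → r_4 = 7.6093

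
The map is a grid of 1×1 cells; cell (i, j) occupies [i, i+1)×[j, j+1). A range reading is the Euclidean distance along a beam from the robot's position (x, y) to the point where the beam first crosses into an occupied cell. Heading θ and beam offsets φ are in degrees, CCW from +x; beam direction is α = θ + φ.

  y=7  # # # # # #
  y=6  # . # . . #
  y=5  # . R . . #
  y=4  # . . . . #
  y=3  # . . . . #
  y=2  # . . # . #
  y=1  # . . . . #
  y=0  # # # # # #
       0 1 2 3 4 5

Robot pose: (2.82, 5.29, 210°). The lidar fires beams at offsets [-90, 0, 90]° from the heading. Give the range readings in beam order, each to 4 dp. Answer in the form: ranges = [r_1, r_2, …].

beam 1: φ=-90°, α=120°
  direction (-0.5000, 0.8660); cell (2,5); t to first gridline: x 1.6400, y 0.8198 (then +2.0000 / +1.1547)
    (2,6) via y @ 0.8198  # hit
  → r_1 = 0.8198
beam 2: φ=0°, α=210°
  direction (-0.8660, -0.5000); cell (2,5); t to first gridline: x 0.9469, y 0.5800 (then +1.1547 / +2.0000)
    (2,4) via y @ 0.5800
    (1,4) via x @ 0.9469
    (0,4) via x @ 2.1016  # hit
  → r_2 = 2.1016
beam 3: φ=90°, α=300°
  direction (0.5000, -0.8660); cell (2,5); t to first gridline: x 0.3600, y 0.3349 (then +2.0000 / +1.1547)
    (2,4) via y @ 0.3349
    (3,4) via x @ 0.3600
    (3,3) via y @ 1.4896
    (4,3) via x @ 2.3600
    (4,2) via y @ 2.6443
    (4,1) via y @ 3.7990
    (5,1) via x @ 4.3600  # hit
  → r_3 = 4.3600

ranges = [0.8198, 2.1016, 4.3600]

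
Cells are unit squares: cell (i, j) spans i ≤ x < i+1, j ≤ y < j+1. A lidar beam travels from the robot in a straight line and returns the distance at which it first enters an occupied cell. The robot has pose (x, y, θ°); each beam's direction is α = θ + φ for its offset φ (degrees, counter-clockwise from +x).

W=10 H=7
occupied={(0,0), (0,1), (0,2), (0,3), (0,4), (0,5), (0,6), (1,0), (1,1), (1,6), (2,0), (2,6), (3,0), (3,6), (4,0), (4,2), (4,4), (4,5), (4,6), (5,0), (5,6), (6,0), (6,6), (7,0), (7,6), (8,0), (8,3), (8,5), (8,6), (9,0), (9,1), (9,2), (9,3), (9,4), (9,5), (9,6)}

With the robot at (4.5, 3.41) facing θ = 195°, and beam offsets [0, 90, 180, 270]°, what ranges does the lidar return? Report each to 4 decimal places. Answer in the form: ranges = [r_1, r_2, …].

beam 1: φ=0°, α=195°
  direction (-0.9659, -0.2588); cell (4,3); t to first gridline: x 0.5176, y 1.5841 (then +1.0353 / +3.8637)
    (3,3) via x @ 0.5176
    (2,3) via x @ 1.5529
    (2,2) via y @ 1.5841
    (1,2) via x @ 2.5882
    (0,2) via x @ 3.6235  # hit
  → r_1 = 3.6235
beam 2: φ=90°, α=285°
  direction (0.2588, -0.9659); cell (4,3); t to first gridline: x 1.9319, y 0.4245 (then +3.8637 / +1.0353)
    (4,2) via y @ 0.4245  # hit
  → r_2 = 0.4245
beam 3: φ=180°, α=15°
  direction (0.9659, 0.2588); cell (4,3); t to first gridline: x 0.5176, y 2.2796 (then +1.0353 / +3.8637)
    (5,3) via x @ 0.5176
    (6,3) via x @ 1.5529
    (6,4) via y @ 2.2796
    (7,4) via x @ 2.5882
    (8,4) via x @ 3.6235
    (9,4) via x @ 4.6587  # hit
  → r_3 = 4.6587
beam 4: φ=270°, α=105°
  direction (-0.2588, 0.9659); cell (4,3); t to first gridline: x 1.9319, y 0.6108 (then +3.8637 / +1.0353)
    (4,4) via y @ 0.6108  # hit
  → r_4 = 0.6108

ranges = [3.6235, 0.4245, 4.6587, 0.6108]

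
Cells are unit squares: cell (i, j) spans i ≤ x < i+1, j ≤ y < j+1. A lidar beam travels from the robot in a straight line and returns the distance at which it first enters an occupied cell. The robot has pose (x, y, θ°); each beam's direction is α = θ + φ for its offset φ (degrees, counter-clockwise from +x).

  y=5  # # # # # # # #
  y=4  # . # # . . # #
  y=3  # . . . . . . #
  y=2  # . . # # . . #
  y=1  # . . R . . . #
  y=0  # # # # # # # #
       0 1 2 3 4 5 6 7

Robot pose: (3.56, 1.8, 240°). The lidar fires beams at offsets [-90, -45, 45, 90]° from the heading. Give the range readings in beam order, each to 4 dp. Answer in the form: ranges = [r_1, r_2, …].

ranges = [0.4000, 2.6503, 0.8282, 1.6000]

beam 1: φ=-90°, α=150°
  d=(-0.8660,0.5000)  start (3,1)  tX=0.6466 tY=0.4000  stride 1/|dx|=1.1547 1/|dy|=2.0000
    cross y-line → (3,2), t=0.4000 (wall)
  → r_1 = 0.4000
beam 2: φ=-45°, α=195°
  d=(-0.9659,-0.2588)  start (3,1)  tX=0.5798 tY=3.0910  stride 1/|dx|=1.0353 1/|dy|=3.8637
    cross x-line → (2,1), t=0.5798
    cross x-line → (1,1), t=1.6150
    cross x-line → (0,1), t=2.6503 (wall)
  → r_2 = 2.6503
beam 3: φ=45°, α=285°
  d=(0.2588,-0.9659)  start (3,1)  tX=1.7000 tY=0.8282  stride 1/|dx|=3.8637 1/|dy|=1.0353
    cross y-line → (3,0), t=0.8282 (wall)
  → r_3 = 0.8282
beam 4: φ=90°, α=330°
  d=(0.8660,-0.5000)  start (3,1)  tX=0.5081 tY=1.6000  stride 1/|dx|=1.1547 1/|dy|=2.0000
    cross x-line → (4,1), t=0.5081
    cross y-line → (4,0), t=1.6000 (wall)
  → r_4 = 1.6000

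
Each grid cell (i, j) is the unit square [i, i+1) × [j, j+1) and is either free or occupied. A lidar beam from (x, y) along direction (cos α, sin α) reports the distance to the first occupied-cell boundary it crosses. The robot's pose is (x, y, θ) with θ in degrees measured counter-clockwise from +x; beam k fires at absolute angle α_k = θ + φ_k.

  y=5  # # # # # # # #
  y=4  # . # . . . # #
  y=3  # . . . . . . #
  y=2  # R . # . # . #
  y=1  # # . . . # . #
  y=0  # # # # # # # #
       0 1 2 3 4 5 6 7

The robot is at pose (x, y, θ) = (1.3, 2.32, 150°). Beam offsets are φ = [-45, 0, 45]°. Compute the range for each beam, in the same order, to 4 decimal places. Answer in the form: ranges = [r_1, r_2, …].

ranges = [1.1591, 0.3464, 0.3106]

beam 1: φ=-45°, α=105°
  dir = (cos 105°, sin 105°) = (-0.2588, 0.9659); from cell (1,2)
  next x-line at t=1.1591, next y-line at t=0.7040; Δt_x=3.8637, Δt_y=1.0353
    y: enter (1,3) at t=0.7040
    x: enter (0,3) at t=1.1591 ← occupied
  → r_1 = 1.1591
beam 2: φ=0°, α=150°
  dir = (cos 150°, sin 150°) = (-0.8660, 0.5000); from cell (1,2)
  next x-line at t=0.3464, next y-line at t=1.3600; Δt_x=1.1547, Δt_y=2.0000
    x: enter (0,2) at t=0.3464 ← occupied
  → r_2 = 0.3464
beam 3: φ=45°, α=195°
  dir = (cos 195°, sin 195°) = (-0.9659, -0.2588); from cell (1,2)
  next x-line at t=0.3106, next y-line at t=1.2364; Δt_x=1.0353, Δt_y=3.8637
    x: enter (0,2) at t=0.3106 ← occupied
  → r_3 = 0.3106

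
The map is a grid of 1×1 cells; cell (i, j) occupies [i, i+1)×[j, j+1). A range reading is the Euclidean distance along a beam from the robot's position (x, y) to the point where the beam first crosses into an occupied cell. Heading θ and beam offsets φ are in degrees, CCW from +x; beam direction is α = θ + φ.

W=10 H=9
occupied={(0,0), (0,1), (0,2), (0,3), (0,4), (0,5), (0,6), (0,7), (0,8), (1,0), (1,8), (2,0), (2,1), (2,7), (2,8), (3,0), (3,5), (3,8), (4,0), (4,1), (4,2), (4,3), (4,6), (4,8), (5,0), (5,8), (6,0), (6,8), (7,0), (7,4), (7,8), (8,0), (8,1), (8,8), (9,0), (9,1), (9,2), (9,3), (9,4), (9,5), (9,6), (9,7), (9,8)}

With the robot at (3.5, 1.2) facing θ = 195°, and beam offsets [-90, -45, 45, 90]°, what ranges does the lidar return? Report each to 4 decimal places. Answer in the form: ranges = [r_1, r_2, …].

beam 1: φ=-90°, α=105°
  dir = (cos 105°, sin 105°) = (-0.2588, 0.9659); from cell (3,1)
  next x-line at t=1.9319, next y-line at t=0.8282; Δt_x=3.8637, Δt_y=1.0353
    y: enter (3,2) at t=0.8282
    y: enter (3,3) at t=1.8635
    x: enter (2,3) at t=1.9319
    y: enter (2,4) at t=2.8988
    y: enter (2,5) at t=3.9340
    y: enter (2,6) at t=4.9693
    x: enter (1,6) at t=5.7956
    y: enter (1,7) at t=6.0046
    y: enter (1,8) at t=7.0399 ← occupied
  → r_1 = 7.0399
beam 2: φ=-45°, α=150°
  dir = (cos 150°, sin 150°) = (-0.8660, 0.5000); from cell (3,1)
  next x-line at t=0.5774, next y-line at t=1.6000; Δt_x=1.1547, Δt_y=2.0000
    x: enter (2,1) at t=0.5774 ← occupied
  → r_2 = 0.5774
beam 3: φ=45°, α=240°
  dir = (cos 240°, sin 240°) = (-0.5000, -0.8660); from cell (3,1)
  next x-line at t=1.0000, next y-line at t=0.2309; Δt_x=2.0000, Δt_y=1.1547
    y: enter (3,0) at t=0.2309 ← occupied
  → r_3 = 0.2309
beam 4: φ=90°, α=285°
  dir = (cos 285°, sin 285°) = (0.2588, -0.9659); from cell (3,1)
  next x-line at t=1.9319, next y-line at t=0.2071; Δt_x=3.8637, Δt_y=1.0353
    y: enter (3,0) at t=0.2071 ← occupied
  → r_4 = 0.2071

ranges = [7.0399, 0.5774, 0.2309, 0.2071]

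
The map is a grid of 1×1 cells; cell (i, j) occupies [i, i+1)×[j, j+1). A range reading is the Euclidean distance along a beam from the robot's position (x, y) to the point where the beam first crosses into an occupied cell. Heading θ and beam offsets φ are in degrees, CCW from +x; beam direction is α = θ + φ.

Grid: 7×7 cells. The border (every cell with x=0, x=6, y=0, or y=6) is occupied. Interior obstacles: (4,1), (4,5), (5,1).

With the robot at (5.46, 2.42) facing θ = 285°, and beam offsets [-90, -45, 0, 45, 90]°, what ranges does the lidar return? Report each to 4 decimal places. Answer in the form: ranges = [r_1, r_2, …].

ranges = [4.6173, 0.4850, 0.4348, 0.6235, 0.5590]

beam 1: φ=-90°, α=195°
  direction (-0.9659, -0.2588); cell (5,2); t to first gridline: x 0.4762, y 1.6228 (then +1.0353 / +3.8637)
    (4,2) via x @ 0.4762
    (3,2) via x @ 1.5115
    (3,1) via y @ 1.6228
    (2,1) via x @ 2.5468
    (1,1) via x @ 3.5821
    (0,1) via x @ 4.6173  # hit
  → r_1 = 4.6173
beam 2: φ=-45°, α=240°
  direction (-0.5000, -0.8660); cell (5,2); t to first gridline: x 0.9200, y 0.4850 (then +2.0000 / +1.1547)
    (5,1) via y @ 0.4850  # hit
  → r_2 = 0.4850
beam 3: φ=0°, α=285°
  direction (0.2588, -0.9659); cell (5,2); t to first gridline: x 2.0864, y 0.4348 (then +3.8637 / +1.0353)
    (5,1) via y @ 0.4348  # hit
  → r_3 = 0.4348
beam 4: φ=45°, α=330°
  direction (0.8660, -0.5000); cell (5,2); t to first gridline: x 0.6235, y 0.8400 (then +1.1547 / +2.0000)
    (6,2) via x @ 0.6235  # hit
  → r_4 = 0.6235
beam 5: φ=90°, α=15°
  direction (0.9659, 0.2588); cell (5,2); t to first gridline: x 0.5590, y 2.2409 (then +1.0353 / +3.8637)
    (6,2) via x @ 0.5590  # hit
  → r_5 = 0.5590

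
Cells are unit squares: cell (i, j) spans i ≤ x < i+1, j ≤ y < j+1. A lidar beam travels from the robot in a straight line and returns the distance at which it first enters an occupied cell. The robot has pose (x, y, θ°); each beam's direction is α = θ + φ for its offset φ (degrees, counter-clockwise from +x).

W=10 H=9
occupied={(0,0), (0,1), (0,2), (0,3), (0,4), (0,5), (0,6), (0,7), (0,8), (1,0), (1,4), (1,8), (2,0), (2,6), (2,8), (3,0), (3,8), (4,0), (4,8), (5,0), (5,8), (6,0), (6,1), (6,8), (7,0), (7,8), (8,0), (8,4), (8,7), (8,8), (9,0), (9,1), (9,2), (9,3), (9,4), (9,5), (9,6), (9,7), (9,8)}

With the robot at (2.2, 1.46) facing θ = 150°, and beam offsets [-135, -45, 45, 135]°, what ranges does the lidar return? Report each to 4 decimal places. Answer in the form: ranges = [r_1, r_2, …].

ranges = [7.0399, 2.6296, 1.2423, 0.4762]

beam 1: φ=-135°, α=15°
  cosα=0.9659 sinα=0.2588 | (2,1) | tMaxX 0.8282 tMaxY 2.0864 | tΔX 1.0353 tΔY 3.8637
    t=0.8282 [x] (3,1)
    t=1.8635 [x] (4,1)
    t=2.0864 [y] (4,2)
    t=2.8988 [x] (5,2)
    t=3.9340 [x] (6,2)
    t=4.9693 [x] (7,2)
    t=5.9501 [y] (7,3)
    t=6.0046 [x] (8,3)
    t=7.0399 [x] (9,3) — stop
  → r_1 = 7.0399
beam 2: φ=-45°, α=105°
  cosα=-0.2588 sinα=0.9659 | (2,1) | tMaxX 0.7727 tMaxY 0.5590 | tΔX 3.8637 tΔY 1.0353
    t=0.5590 [y] (2,2)
    t=0.7727 [x] (1,2)
    t=1.5943 [y] (1,3)
    t=2.6296 [y] (1,4) — stop
  → r_2 = 2.6296
beam 3: φ=45°, α=195°
  cosα=-0.9659 sinα=-0.2588 | (2,1) | tMaxX 0.2071 tMaxY 1.7773 | tΔX 1.0353 tΔY 3.8637
    t=0.2071 [x] (1,1)
    t=1.2423 [x] (0,1) — stop
  → r_3 = 1.2423
beam 4: φ=135°, α=285°
  cosα=0.2588 sinα=-0.9659 | (2,1) | tMaxX 3.0910 tMaxY 0.4762 | tΔX 3.8637 tΔY 1.0353
    t=0.4762 [y] (2,0) — stop
  → r_4 = 0.4762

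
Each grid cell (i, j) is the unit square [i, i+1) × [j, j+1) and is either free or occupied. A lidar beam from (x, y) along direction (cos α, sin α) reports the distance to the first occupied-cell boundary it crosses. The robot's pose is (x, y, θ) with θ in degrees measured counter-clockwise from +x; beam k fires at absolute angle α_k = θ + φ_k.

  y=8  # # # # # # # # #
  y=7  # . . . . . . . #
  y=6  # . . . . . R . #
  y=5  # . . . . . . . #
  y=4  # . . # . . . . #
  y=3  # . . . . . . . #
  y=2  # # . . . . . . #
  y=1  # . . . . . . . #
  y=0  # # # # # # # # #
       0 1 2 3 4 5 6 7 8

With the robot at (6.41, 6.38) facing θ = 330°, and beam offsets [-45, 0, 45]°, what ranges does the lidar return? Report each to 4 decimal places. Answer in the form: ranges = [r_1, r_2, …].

beam 1: φ=-45°, α=285°
  dir = (cos 285°, sin 285°) = (0.2588, -0.9659); from cell (6,6)
  next x-line at t=2.2796, next y-line at t=0.3934; Δt_x=3.8637, Δt_y=1.0353
    y: enter (6,5) at t=0.3934
    y: enter (6,4) at t=1.4287
    x: enter (7,4) at t=2.2796
    y: enter (7,3) at t=2.4640
    y: enter (7,2) at t=3.4992
    y: enter (7,1) at t=4.5345
    y: enter (7,0) at t=5.5698 ← occupied
  → r_1 = 5.5698
beam 2: φ=0°, α=330°
  dir = (cos 330°, sin 330°) = (0.8660, -0.5000); from cell (6,6)
  next x-line at t=0.6813, next y-line at t=0.7600; Δt_x=1.1547, Δt_y=2.0000
    x: enter (7,6) at t=0.6813
    y: enter (7,5) at t=0.7600
    x: enter (8,5) at t=1.8360 ← occupied
  → r_2 = 1.8360
beam 3: φ=45°, α=15°
  dir = (cos 15°, sin 15°) = (0.9659, 0.2588); from cell (6,6)
  next x-line at t=0.6108, next y-line at t=2.3955; Δt_x=1.0353, Δt_y=3.8637
    x: enter (7,6) at t=0.6108
    x: enter (8,6) at t=1.6461 ← occupied
  → r_3 = 1.6461

ranges = [5.5698, 1.8360, 1.6461]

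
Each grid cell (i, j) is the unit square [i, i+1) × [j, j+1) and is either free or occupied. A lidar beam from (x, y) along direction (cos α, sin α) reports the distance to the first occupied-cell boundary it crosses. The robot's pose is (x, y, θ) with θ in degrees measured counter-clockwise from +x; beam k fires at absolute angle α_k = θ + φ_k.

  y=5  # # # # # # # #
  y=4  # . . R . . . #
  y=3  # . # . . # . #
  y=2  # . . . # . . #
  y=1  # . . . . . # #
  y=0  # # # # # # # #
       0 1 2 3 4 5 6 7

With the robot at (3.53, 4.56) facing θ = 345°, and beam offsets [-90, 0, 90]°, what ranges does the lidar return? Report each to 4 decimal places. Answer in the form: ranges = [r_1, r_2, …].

ranges = [3.6856, 2.1637, 0.4555]

beam 1: φ=-90°, α=255°
  dir = (cos 255°, sin 255°) = (-0.2588, -0.9659); from cell (3,4)
  next x-line at t=2.0478, next y-line at t=0.5798; Δt_x=3.8637, Δt_y=1.0353
    y: enter (3,3) at t=0.5798
    y: enter (3,2) at t=1.6150
    x: enter (2,2) at t=2.0478
    y: enter (2,1) at t=2.6503
    y: enter (2,0) at t=3.6856 ← occupied
  → r_1 = 3.6856
beam 2: φ=0°, α=345°
  dir = (cos 345°, sin 345°) = (0.9659, -0.2588); from cell (3,4)
  next x-line at t=0.4866, next y-line at t=2.1637; Δt_x=1.0353, Δt_y=3.8637
    x: enter (4,4) at t=0.4866
    x: enter (5,4) at t=1.5219
    y: enter (5,3) at t=2.1637 ← occupied
  → r_2 = 2.1637
beam 3: φ=90°, α=75°
  dir = (cos 75°, sin 75°) = (0.2588, 0.9659); from cell (3,4)
  next x-line at t=1.8159, next y-line at t=0.4555; Δt_x=3.8637, Δt_y=1.0353
    y: enter (3,5) at t=0.4555 ← occupied
  → r_3 = 0.4555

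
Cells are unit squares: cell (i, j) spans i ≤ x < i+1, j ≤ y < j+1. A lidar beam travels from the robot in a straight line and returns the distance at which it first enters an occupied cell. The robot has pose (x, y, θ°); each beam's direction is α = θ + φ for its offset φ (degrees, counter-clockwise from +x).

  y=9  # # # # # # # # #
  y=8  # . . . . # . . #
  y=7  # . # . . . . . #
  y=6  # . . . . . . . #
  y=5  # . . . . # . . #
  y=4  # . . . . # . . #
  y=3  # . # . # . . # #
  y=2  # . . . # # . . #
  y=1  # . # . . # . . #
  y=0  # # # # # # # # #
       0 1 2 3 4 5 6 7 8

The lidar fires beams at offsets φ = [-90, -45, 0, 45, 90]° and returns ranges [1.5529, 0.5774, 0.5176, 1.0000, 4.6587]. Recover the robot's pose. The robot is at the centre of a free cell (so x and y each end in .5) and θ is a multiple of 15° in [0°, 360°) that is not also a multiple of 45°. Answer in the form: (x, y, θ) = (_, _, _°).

(x, y, θ) = (3.5, 2.5, 15°)

The pose lattice has 45·16 = 720 candidates. Test each by forward raycasting.
  (3.5, 7.5, 75°): beam 1 = 4.6587 ≠ 1.5529 ✗
  (5.5, 6.5, 210°): beam 1 = 2.8868 ≠ 1.5529 ✗
  (7.5, 6.5, 60°): beam 1 = 0.5774 ≠ 1.5529 ✗
  (7.5, 7.5, 210°): beam 1 = 1.7321 ≠ 1.5529 ✗
  …
  (3.5, 2.5, 15°): r_1=1.5529, r_2=0.5774, r_3=0.5176, r_4=1.0000, r_5=4.6587 — all match ✓
Unique over the lattice → pose = (3.5, 2.5, 15°).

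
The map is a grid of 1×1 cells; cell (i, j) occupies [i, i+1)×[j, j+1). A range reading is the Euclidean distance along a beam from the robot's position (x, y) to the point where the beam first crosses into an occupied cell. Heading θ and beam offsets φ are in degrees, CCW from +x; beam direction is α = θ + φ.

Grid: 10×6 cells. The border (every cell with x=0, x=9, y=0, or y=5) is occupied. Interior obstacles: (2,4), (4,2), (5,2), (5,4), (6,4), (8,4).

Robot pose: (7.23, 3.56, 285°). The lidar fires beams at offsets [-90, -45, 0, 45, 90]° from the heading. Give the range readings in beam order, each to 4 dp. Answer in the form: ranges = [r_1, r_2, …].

beam 1: φ=-90°, α=195°
  cosα=-0.9659 sinα=-0.2588 | (7,3) | tMaxX 0.2381 tMaxY 2.1637 | tΔX 1.0353 tΔY 3.8637
    t=0.2381 [x] (6,3)
    t=1.2734 [x] (5,3)
    t=2.1637 [y] (5,2) — stop
  → r_1 = 2.1637
beam 2: φ=-45°, α=240°
  cosα=-0.5000 sinα=-0.8660 | (7,3) | tMaxX 0.4600 tMaxY 0.6466 | tΔX 2.0000 tΔY 1.1547
    t=0.4600 [x] (6,3)
    t=0.6466 [y] (6,2)
    t=1.8013 [y] (6,1)
    t=2.4600 [x] (5,1)
    t=2.9560 [y] (5,0) — stop
  → r_2 = 2.9560
beam 3: φ=0°, α=285°
  cosα=0.2588 sinα=-0.9659 | (7,3) | tMaxX 2.9751 tMaxY 0.5798 | tΔX 3.8637 tΔY 1.0353
    t=0.5798 [y] (7,2)
    t=1.6150 [y] (7,1)
    t=2.6503 [y] (7,0) — stop
  → r_3 = 2.6503
beam 4: φ=45°, α=330°
  cosα=0.8660 sinα=-0.5000 | (7,3) | tMaxX 0.8891 tMaxY 1.1200 | tΔX 1.1547 tΔY 2.0000
    t=0.8891 [x] (8,3)
    t=1.1200 [y] (8,2)
    t=2.0438 [x] (9,2) — stop
  → r_4 = 2.0438
beam 5: φ=90°, α=15°
  cosα=0.9659 sinα=0.2588 | (7,3) | tMaxX 0.7972 tMaxY 1.7000 | tΔX 1.0353 tΔY 3.8637
    t=0.7972 [x] (8,3)
    t=1.7000 [y] (8,4) — stop
  → r_5 = 1.7000

ranges = [2.1637, 2.9560, 2.6503, 2.0438, 1.7000]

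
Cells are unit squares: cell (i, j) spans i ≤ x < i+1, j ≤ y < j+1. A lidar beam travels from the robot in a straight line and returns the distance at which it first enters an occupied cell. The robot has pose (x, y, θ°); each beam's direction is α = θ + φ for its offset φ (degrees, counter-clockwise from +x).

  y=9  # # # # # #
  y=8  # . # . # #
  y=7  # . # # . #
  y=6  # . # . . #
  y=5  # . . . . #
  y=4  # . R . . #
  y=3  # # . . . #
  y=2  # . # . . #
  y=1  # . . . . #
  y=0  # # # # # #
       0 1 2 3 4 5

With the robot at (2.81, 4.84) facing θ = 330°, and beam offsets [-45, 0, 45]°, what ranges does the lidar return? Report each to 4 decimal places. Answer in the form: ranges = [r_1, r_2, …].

beam 1: φ=-45°, α=285°
  direction (0.2588, -0.9659); cell (2,4); t to first gridline: x 0.7341, y 0.8696 (then +3.8637 / +1.0353)
    (3,4) via x @ 0.7341
    (3,3) via y @ 0.8696
    (3,2) via y @ 1.9049
    (3,1) via y @ 2.9402
    (3,0) via y @ 3.9755  # hit
  → r_1 = 3.9755
beam 2: φ=0°, α=330°
  direction (0.8660, -0.5000); cell (2,4); t to first gridline: x 0.2194, y 1.6800 (then +1.1547 / +2.0000)
    (3,4) via x @ 0.2194
    (4,4) via x @ 1.3741
    (4,3) via y @ 1.6800
    (5,3) via x @ 2.5288  # hit
  → r_2 = 2.5288
beam 3: φ=45°, α=15°
  direction (0.9659, 0.2588); cell (2,4); t to first gridline: x 0.1967, y 0.6182 (then +1.0353 / +3.8637)
    (3,4) via x @ 0.1967
    (3,5) via y @ 0.6182
    (4,5) via x @ 1.2320
    (5,5) via x @ 2.2673  # hit
  → r_3 = 2.2673

ranges = [3.9755, 2.5288, 2.2673]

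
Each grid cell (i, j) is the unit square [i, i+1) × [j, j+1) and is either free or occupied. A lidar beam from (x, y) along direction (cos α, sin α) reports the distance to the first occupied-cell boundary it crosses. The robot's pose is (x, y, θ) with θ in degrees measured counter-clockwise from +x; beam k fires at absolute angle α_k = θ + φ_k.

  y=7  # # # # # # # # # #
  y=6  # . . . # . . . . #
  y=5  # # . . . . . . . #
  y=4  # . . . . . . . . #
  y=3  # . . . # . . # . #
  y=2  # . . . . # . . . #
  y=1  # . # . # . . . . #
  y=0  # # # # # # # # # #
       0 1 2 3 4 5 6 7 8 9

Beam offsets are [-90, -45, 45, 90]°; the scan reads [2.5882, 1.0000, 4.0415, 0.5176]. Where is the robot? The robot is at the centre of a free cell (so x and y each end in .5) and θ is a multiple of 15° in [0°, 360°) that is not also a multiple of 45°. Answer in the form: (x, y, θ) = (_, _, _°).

(x, y, θ) = (6.5, 2.5, 75°)

Enumerate (i+0.5, j+0.5, θ) over the 41 free cells and 16 admissible headings. For each, cast all 4 beams and compare to the given ranges.
  (6.5, 3.5, 285°): beam 1 = 1.5529 ≠ 2.5882 ✗
  (1.5, 6.5, 30°): beam 1 = 0.5774 ≠ 2.5882 ✗
  (3.5, 1.5, 30°): beam 1 = 0.5774 ≠ 2.5882 ✗
  (8.5, 3.5, 150°): beam 1 = 1.0000 ≠ 2.5882 ✗
  …
  (6.5, 2.5, 75°): r_1=2.5882, r_2=1.0000, r_3=4.0415, r_4=0.5176 — all match ✓
Unique over the lattice → pose = (6.5, 2.5, 75°).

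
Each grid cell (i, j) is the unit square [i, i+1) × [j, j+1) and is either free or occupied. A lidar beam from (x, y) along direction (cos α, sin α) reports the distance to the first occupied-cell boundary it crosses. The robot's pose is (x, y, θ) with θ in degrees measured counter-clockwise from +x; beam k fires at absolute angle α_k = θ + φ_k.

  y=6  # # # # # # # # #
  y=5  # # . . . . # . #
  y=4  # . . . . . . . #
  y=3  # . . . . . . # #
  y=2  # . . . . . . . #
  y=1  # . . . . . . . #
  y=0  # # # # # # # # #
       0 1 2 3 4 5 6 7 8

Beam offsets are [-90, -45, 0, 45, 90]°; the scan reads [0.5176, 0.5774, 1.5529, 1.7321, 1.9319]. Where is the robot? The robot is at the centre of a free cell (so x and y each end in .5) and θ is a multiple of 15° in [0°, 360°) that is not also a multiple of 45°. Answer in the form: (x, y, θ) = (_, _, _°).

Candidates: 32 free-cell centres × 16 headings = 512 poses. Raycast each; keep the one whose scan matches to 4 dp.
  (6.5, 3.5, 15°): beam 1 = 2.5882 ≠ 0.5176 ✗
  (3.5, 2.5, 285°): beam 1 = 2.5882 ≠ 0.5176 ✗
  (3.5, 4.5, 300°): beam 1 = 2.8868 ≠ 0.5176 ✗
  (6.5, 4.5, 165°): beam 3 = 4.6587 ≠ 1.5529 ✗
  (1.5, 3.5, 75°): beam 1 = 6.7293 ≠ 0.5176 ✗
  …
  (6.5, 1.5, 345°): r_1=0.5176, r_2=0.5774, r_3=1.5529, r_4=1.7321, r_5=1.9319 — all match ✓
Unique over the lattice → pose = (6.5, 1.5, 345°).

(x, y, θ) = (6.5, 1.5, 345°)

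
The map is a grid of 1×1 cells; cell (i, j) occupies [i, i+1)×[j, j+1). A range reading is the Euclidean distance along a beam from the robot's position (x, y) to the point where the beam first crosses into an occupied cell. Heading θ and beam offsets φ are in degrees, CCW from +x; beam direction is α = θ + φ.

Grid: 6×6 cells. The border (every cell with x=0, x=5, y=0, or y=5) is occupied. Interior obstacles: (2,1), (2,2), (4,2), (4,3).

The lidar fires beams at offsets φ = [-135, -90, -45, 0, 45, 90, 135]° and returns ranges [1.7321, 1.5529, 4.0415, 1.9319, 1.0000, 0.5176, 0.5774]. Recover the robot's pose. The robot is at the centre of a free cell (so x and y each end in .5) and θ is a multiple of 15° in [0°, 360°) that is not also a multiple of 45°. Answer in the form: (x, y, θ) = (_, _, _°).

(x, y, θ) = (2.5, 4.5, 345°)

Candidates: 12 free-cell centres × 16 headings = 192 poses. Raycast each; keep the one whose scan matches to 4 dp.
  (4.5, 1.5, 285°): beam 3 = 0.5774 ≠ 4.0415 ✗
  (1.5, 4.5, 285°): beam 1 = 0.5774 ≠ 1.7321 ✗
  (3.5, 2.5, 330°): beam 1 = 0.5176 ≠ 1.7321 ✗
  (1.5, 4.5, 240°): beam 1 = 0.5176 ≠ 1.7321 ✗
  …
  (2.5, 4.5, 345°): r_1=1.7321, r_2=1.5529, r_3=4.0415, r_4=1.9319, r_5=1.0000, r_6=0.5176, r_7=0.5774 — all match ✓
Unique over the lattice → pose = (2.5, 4.5, 345°).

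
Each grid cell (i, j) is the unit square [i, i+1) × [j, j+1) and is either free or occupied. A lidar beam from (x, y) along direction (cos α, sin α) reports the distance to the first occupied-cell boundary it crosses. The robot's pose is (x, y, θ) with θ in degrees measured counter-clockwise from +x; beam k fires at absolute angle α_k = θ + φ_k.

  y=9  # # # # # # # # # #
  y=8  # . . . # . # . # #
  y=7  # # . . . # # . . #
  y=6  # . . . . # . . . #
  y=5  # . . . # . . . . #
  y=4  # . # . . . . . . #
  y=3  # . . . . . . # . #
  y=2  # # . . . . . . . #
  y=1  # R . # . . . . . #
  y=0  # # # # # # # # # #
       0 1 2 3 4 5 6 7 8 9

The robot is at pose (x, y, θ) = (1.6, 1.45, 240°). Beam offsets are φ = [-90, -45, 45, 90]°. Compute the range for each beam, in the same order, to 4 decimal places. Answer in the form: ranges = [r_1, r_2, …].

ranges = [0.6928, 0.6212, 0.4659, 0.9000]

beam 1: φ=-90°, α=150°
  d=(-0.8660,0.5000)  start (1,1)  tX=0.6928 tY=1.1000  stride 1/|dx|=1.1547 1/|dy|=2.0000
    cross x-line → (0,1), t=0.6928 (wall)
  → r_1 = 0.6928
beam 2: φ=-45°, α=195°
  d=(-0.9659,-0.2588)  start (1,1)  tX=0.6212 tY=1.7387  stride 1/|dx|=1.0353 1/|dy|=3.8637
    cross x-line → (0,1), t=0.6212 (wall)
  → r_2 = 0.6212
beam 3: φ=45°, α=285°
  d=(0.2588,-0.9659)  start (1,1)  tX=1.5455 tY=0.4659  stride 1/|dx|=3.8637 1/|dy|=1.0353
    cross y-line → (1,0), t=0.4659 (wall)
  → r_3 = 0.4659
beam 4: φ=90°, α=330°
  d=(0.8660,-0.5000)  start (1,1)  tX=0.4619 tY=0.9000  stride 1/|dx|=1.1547 1/|dy|=2.0000
    cross x-line → (2,1), t=0.4619
    cross y-line → (2,0), t=0.9000 (wall)
  → r_4 = 0.9000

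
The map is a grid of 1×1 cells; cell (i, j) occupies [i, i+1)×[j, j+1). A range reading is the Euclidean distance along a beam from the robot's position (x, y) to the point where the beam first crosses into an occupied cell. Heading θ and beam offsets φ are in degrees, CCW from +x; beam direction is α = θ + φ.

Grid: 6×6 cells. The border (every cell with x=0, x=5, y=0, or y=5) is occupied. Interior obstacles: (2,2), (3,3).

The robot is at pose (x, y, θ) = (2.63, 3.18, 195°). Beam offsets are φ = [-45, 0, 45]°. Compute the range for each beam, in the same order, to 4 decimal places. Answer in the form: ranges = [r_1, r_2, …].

beam 1: φ=-45°, α=150°
  dir = (cos 150°, sin 150°) = (-0.8660, 0.5000); from cell (2,3)
  next x-line at t=0.7275, next y-line at t=1.6400; Δt_x=1.1547, Δt_y=2.0000
    x: enter (1,3) at t=0.7275
    y: enter (1,4) at t=1.6400
    x: enter (0,4) at t=1.8822 ← occupied
  → r_1 = 1.8822
beam 2: φ=0°, α=195°
  dir = (cos 195°, sin 195°) = (-0.9659, -0.2588); from cell (2,3)
  next x-line at t=0.6522, next y-line at t=0.6955; Δt_x=1.0353, Δt_y=3.8637
    x: enter (1,3) at t=0.6522
    y: enter (1,2) at t=0.6955
    x: enter (0,2) at t=1.6875 ← occupied
  → r_2 = 1.6875
beam 3: φ=45°, α=240°
  dir = (cos 240°, sin 240°) = (-0.5000, -0.8660); from cell (2,3)
  next x-line at t=1.2600, next y-line at t=0.2078; Δt_x=2.0000, Δt_y=1.1547
    y: enter (2,2) at t=0.2078 ← occupied
  → r_3 = 0.2078

ranges = [1.8822, 1.6875, 0.2078]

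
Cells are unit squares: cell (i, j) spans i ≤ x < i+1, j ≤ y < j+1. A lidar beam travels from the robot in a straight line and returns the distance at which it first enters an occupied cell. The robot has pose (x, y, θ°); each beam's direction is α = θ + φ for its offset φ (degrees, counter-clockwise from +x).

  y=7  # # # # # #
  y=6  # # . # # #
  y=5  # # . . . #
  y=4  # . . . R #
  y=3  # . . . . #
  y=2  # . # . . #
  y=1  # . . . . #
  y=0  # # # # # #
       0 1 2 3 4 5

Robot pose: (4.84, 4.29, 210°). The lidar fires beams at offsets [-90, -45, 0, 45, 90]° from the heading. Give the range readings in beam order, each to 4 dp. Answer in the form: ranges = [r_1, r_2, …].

ranges = [1.9745, 2.9402, 2.5800, 3.4061, 0.3200]

beam 1: φ=-90°, α=120°
  d=(-0.5000,0.8660)  start (4,4)  tX=1.6800 tY=0.8198  stride 1/|dx|=2.0000 1/|dy|=1.1547
    cross y-line → (4,5), t=0.8198
    cross x-line → (3,5), t=1.6800
    cross y-line → (3,6), t=1.9745 (wall)
  → r_1 = 1.9745
beam 2: φ=-45°, α=165°
  d=(-0.9659,0.2588)  start (4,4)  tX=0.8696 tY=2.7432  stride 1/|dx|=1.0353 1/|dy|=3.8637
    cross x-line → (3,4), t=0.8696
    cross x-line → (2,4), t=1.9049
    cross y-line → (2,5), t=2.7432
    cross x-line → (1,5), t=2.9402 (wall)
  → r_2 = 2.9402
beam 3: φ=0°, α=210°
  d=(-0.8660,-0.5000)  start (4,4)  tX=0.9699 tY=0.5800  stride 1/|dx|=1.1547 1/|dy|=2.0000
    cross y-line → (4,3), t=0.5800
    cross x-line → (3,3), t=0.9699
    cross x-line → (2,3), t=2.1246
    cross y-line → (2,2), t=2.5800 (wall)
  → r_3 = 2.5800
beam 4: φ=45°, α=255°
  d=(-0.2588,-0.9659)  start (4,4)  tX=3.2455 tY=0.3002  stride 1/|dx|=3.8637 1/|dy|=1.0353
    cross y-line → (4,3), t=0.3002
    cross y-line → (4,2), t=1.3355
    cross y-line → (4,1), t=2.3708
    cross x-line → (3,1), t=3.2455
    cross y-line → (3,0), t=3.4061 (wall)
  → r_4 = 3.4061
beam 5: φ=90°, α=300°
  d=(0.5000,-0.8660)  start (4,4)  tX=0.3200 tY=0.3349  stride 1/|dx|=2.0000 1/|dy|=1.1547
    cross x-line → (5,4), t=0.3200 (wall)
  → r_5 = 0.3200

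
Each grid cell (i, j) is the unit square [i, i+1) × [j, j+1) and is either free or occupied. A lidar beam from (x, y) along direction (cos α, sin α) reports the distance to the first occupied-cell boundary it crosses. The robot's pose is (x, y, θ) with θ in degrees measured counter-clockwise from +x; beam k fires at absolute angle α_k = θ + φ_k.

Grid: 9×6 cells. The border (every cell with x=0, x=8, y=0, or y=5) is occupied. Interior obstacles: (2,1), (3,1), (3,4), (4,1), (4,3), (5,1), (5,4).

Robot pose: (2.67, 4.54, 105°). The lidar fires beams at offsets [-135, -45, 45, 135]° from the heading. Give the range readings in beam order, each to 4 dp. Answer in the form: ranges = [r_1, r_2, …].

ranges = [0.3811, 0.5312, 0.9200, 3.3400]

beam 1: φ=-135°, α=330°
  direction (0.8660, -0.5000); cell (2,4); t to first gridline: x 0.3811, y 1.0800 (then +1.1547 / +2.0000)
    (3,4) via x @ 0.3811  # hit
  → r_1 = 0.3811
beam 2: φ=-45°, α=60°
  direction (0.5000, 0.8660); cell (2,4); t to first gridline: x 0.6600, y 0.5312 (then +2.0000 / +1.1547)
    (2,5) via y @ 0.5312  # hit
  → r_2 = 0.5312
beam 3: φ=45°, α=150°
  direction (-0.8660, 0.5000); cell (2,4); t to first gridline: x 0.7736, y 0.9200 (then +1.1547 / +2.0000)
    (1,4) via x @ 0.7736
    (1,5) via y @ 0.9200  # hit
  → r_3 = 0.9200
beam 4: φ=135°, α=240°
  direction (-0.5000, -0.8660); cell (2,4); t to first gridline: x 1.3400, y 0.6235 (then +2.0000 / +1.1547)
    (2,3) via y @ 0.6235
    (1,3) via x @ 1.3400
    (1,2) via y @ 1.7782
    (1,1) via y @ 2.9329
    (0,1) via x @ 3.3400  # hit
  → r_4 = 3.3400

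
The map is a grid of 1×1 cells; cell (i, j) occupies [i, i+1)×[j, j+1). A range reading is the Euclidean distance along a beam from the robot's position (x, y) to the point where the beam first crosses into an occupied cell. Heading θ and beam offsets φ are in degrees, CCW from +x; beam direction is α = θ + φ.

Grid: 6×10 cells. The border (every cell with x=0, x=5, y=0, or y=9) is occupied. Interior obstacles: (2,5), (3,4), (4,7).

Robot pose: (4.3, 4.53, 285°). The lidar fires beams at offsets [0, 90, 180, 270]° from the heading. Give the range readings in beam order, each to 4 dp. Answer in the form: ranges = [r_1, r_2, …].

beam 1: φ=0°, α=285°
  cosα=0.2588 sinα=-0.9659 | (4,4) | tMaxX 2.7046 tMaxY 0.5487 | tΔX 3.8637 tΔY 1.0353
    t=0.5487 [y] (4,3)
    t=1.5840 [y] (4,2)
    t=2.6192 [y] (4,1)
    t=2.7046 [x] (5,1) — stop
  → r_1 = 2.7046
beam 2: φ=90°, α=15°
  cosα=0.9659 sinα=0.2588 | (4,4) | tMaxX 0.7247 tMaxY 1.8159 | tΔX 1.0353 tΔY 3.8637
    t=0.7247 [x] (5,4) — stop
  → r_2 = 0.7247
beam 3: φ=180°, α=105°
  cosα=-0.2588 sinα=0.9659 | (4,4) | tMaxX 1.1591 tMaxY 0.4866 | tΔX 3.8637 tΔY 1.0353
    t=0.4866 [y] (4,5)
    t=1.1591 [x] (3,5)
    t=1.5219 [y] (3,6)
    t=2.5571 [y] (3,7)
    t=3.5924 [y] (3,8)
    t=4.6277 [y] (3,9) — stop
  → r_3 = 4.6277
beam 4: φ=270°, α=195°
  cosα=-0.9659 sinα=-0.2588 | (4,4) | tMaxX 0.3106 tMaxY 2.0478 | tΔX 1.0353 tΔY 3.8637
    t=0.3106 [x] (3,4) — stop
  → r_4 = 0.3106

ranges = [2.7046, 0.7247, 4.6277, 0.3106]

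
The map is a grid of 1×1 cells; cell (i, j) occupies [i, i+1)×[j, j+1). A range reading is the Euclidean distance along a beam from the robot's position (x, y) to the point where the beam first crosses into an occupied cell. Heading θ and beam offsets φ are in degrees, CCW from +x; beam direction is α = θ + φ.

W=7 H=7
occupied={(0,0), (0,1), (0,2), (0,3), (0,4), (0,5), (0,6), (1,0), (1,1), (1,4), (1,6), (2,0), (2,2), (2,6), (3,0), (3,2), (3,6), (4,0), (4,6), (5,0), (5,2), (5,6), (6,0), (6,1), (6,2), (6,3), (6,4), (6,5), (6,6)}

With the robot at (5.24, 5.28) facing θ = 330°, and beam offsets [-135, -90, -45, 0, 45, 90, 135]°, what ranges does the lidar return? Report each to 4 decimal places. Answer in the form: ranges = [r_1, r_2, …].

ranges = [3.3543, 2.6327, 2.3604, 0.8776, 0.7868, 0.8314, 0.7454]

beam 1: φ=-135°, α=195°
  direction (-0.9659, -0.2588); cell (5,5); t to first gridline: x 0.2485, y 1.0818 (then +1.0353 / +3.8637)
    (4,5) via x @ 0.2485
    (4,4) via y @ 1.0818
    (3,4) via x @ 1.2837
    (2,4) via x @ 2.3190
    (1,4) via x @ 3.3543  # hit
  → r_1 = 3.3543
beam 2: φ=-90°, α=240°
  direction (-0.5000, -0.8660); cell (5,5); t to first gridline: x 0.4800, y 0.3233 (then +2.0000 / +1.1547)
    (5,4) via y @ 0.3233
    (4,4) via x @ 0.4800
    (4,3) via y @ 1.4780
    (3,3) via x @ 2.4800
    (3,2) via y @ 2.6327  # hit
  → r_2 = 2.6327
beam 3: φ=-45°, α=285°
  direction (0.2588, -0.9659); cell (5,5); t to first gridline: x 2.9364, y 0.2899 (then +3.8637 / +1.0353)
    (5,4) via y @ 0.2899
    (5,3) via y @ 1.3252
    (5,2) via y @ 2.3604  # hit
  → r_3 = 2.3604
beam 4: φ=0°, α=330°
  direction (0.8660, -0.5000); cell (5,5); t to first gridline: x 0.8776, y 0.5600 (then +1.1547 / +2.0000)
    (5,4) via y @ 0.5600
    (6,4) via x @ 0.8776  # hit
  → r_4 = 0.8776
beam 5: φ=45°, α=15°
  direction (0.9659, 0.2588); cell (5,5); t to first gridline: x 0.7868, y 2.7819 (then +1.0353 / +3.8637)
    (6,5) via x @ 0.7868  # hit
  → r_5 = 0.7868
beam 6: φ=90°, α=60°
  direction (0.5000, 0.8660); cell (5,5); t to first gridline: x 1.5200, y 0.8314 (then +2.0000 / +1.1547)
    (5,6) via y @ 0.8314  # hit
  → r_6 = 0.8314
beam 7: φ=135°, α=105°
  direction (-0.2588, 0.9659); cell (5,5); t to first gridline: x 0.9273, y 0.7454 (then +3.8637 / +1.0353)
    (5,6) via y @ 0.7454  # hit
  → r_7 = 0.7454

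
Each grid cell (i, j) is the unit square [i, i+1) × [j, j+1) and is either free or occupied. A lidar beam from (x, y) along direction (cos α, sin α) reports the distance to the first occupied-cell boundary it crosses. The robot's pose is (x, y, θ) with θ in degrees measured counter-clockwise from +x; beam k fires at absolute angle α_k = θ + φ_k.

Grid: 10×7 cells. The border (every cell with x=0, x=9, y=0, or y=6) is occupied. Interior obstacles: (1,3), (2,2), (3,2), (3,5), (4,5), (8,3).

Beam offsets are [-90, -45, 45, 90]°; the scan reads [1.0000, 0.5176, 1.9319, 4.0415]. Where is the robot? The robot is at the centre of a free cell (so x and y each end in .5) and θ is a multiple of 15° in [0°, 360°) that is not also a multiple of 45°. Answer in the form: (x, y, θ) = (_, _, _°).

The pose lattice has 34·16 = 544 candidates. Test each by forward raycasting.
  (7.5, 3.5, 60°): beam 1 = 0.5774 ≠ 1.0000 ✗
  (3.5, 3.5, 105°): beam 1 = 5.6940 ≠ 1.0000 ✗
  (5.5, 4.5, 105°): beam 1 = 3.6235 ≠ 1.0000 ✗
  (7.5, 1.5, 255°): beam 1 = 3.6235 ≠ 1.0000 ✗
  (3.5, 3.5, 255°): beam 1 = 1.5529 ≠ 1.0000 ✗
  …
  (4.5, 1.5, 300°): r_1=1.0000, r_2=0.5176, r_3=1.9319, r_4=4.0415 — all match ✓
Only this pose fits every beam.

(x, y, θ) = (4.5, 1.5, 300°)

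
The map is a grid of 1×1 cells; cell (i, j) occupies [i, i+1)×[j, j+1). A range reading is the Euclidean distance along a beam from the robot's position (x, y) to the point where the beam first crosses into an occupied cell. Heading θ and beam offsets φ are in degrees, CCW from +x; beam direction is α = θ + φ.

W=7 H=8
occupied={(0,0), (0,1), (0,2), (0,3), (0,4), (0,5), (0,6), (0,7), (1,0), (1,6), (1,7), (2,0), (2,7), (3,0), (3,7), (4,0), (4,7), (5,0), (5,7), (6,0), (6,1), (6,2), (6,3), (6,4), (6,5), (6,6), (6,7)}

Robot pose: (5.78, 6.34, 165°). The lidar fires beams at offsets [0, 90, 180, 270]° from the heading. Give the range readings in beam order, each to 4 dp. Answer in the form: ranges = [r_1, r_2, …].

ranges = [2.5500, 5.5284, 0.2278, 0.6833]

beam 1: φ=0°, α=165°
  d=(-0.9659,0.2588)  start (5,6)  tX=0.8075 tY=2.5500  stride 1/|dx|=1.0353 1/|dy|=3.8637
    cross x-line → (4,6), t=0.8075
    cross x-line → (3,6), t=1.8428
    cross y-line → (3,7), t=2.5500 (wall)
  → r_1 = 2.5500
beam 2: φ=90°, α=255°
  d=(-0.2588,-0.9659)  start (5,6)  tX=3.0137 tY=0.3520  stride 1/|dx|=3.8637 1/|dy|=1.0353
    cross y-line → (5,5), t=0.3520
    cross y-line → (5,4), t=1.3873
    cross y-line → (5,3), t=2.4225
    cross x-line → (4,3), t=3.0137
    cross y-line → (4,2), t=3.4578
    cross y-line → (4,1), t=4.4931
    cross y-line → (4,0), t=5.5284 (wall)
  → r_2 = 5.5284
beam 3: φ=180°, α=345°
  d=(0.9659,-0.2588)  start (5,6)  tX=0.2278 tY=1.3137  stride 1/|dx|=1.0353 1/|dy|=3.8637
    cross x-line → (6,6), t=0.2278 (wall)
  → r_3 = 0.2278
beam 4: φ=270°, α=75°
  d=(0.2588,0.9659)  start (5,6)  tX=0.8500 tY=0.6833  stride 1/|dx|=3.8637 1/|dy|=1.0353
    cross y-line → (5,7), t=0.6833 (wall)
  → r_4 = 0.6833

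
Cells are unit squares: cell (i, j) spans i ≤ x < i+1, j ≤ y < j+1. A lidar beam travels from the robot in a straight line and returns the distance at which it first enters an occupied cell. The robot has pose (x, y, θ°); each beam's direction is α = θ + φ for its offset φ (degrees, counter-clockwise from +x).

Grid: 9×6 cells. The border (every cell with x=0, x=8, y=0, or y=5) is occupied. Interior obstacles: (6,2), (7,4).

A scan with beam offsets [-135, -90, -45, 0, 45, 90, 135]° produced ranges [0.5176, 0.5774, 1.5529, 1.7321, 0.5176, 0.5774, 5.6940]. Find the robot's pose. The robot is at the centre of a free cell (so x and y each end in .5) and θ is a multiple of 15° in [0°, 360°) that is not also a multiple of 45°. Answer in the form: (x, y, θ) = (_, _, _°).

Enumerate (i+0.5, j+0.5, θ) over the 26 free cells and 16 admissible headings. For each, cast all 7 beams and compare to the given ranges.
  (6.5, 4.5, 300°): beam 1 = 1.9319 ≠ 0.5176 ✗
  (1.5, 1.5, 75°): beam 1 = 0.5774 ≠ 0.5176 ✗
  (1.5, 1.5, 15°): beam 1 = 0.5774 ≠ 0.5176 ✗
  (7.5, 3.5, 255°): beam 1 = 0.5774 ≠ 0.5176 ✗
  (7.5, 1.5, 285°): beam 1 = 1.0000 ≠ 0.5176 ✗
  …
  (6.5, 1.5, 30°): r_1=0.5176, r_2=0.5774, r_3=1.5529, r_4=1.7321, r_5=0.5176, r_6=0.5774, r_7=5.6940 — all match ✓
Only this pose fits every beam.

(x, y, θ) = (6.5, 1.5, 30°)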